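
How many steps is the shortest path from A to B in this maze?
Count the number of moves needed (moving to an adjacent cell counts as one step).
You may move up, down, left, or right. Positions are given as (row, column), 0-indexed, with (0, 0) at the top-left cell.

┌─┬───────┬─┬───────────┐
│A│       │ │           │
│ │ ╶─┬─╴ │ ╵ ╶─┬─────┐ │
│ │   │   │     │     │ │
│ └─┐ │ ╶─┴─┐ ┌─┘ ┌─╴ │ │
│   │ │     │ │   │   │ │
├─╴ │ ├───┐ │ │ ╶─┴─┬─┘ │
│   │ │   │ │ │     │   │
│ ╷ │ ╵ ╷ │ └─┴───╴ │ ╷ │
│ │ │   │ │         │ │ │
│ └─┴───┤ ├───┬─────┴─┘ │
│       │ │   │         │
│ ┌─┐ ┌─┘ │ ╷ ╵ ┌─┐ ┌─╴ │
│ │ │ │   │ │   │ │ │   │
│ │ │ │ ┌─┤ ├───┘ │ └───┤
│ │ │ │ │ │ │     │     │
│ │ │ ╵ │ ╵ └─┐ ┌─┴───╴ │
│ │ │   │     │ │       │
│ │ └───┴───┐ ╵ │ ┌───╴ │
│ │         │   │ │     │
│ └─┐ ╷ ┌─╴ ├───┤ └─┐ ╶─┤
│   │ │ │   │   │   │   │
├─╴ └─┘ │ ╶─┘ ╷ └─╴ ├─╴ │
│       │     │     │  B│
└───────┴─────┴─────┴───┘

Using BFS to find shortest path:
Start: (0, 0), End: (11, 11)
Path found:
(0,0) → (1,0) → (2,0) → (2,1) → (3,1) → (3,0) → (4,0) → (5,0) → (6,0) → (7,0) → (8,0) → (9,0) → (10,0) → (10,1) → (11,1) → (11,2) → (11,3) → (10,3) → (9,3) → (9,4) → (9,5) → (10,5) → (10,4) → (11,4) → (11,5) → (11,6) → (10,6) → (10,7) → (11,7) → (11,8) → (11,9) → (10,9) → (10,8) → (9,8) → (8,8) → (8,9) → (8,10) → (8,11) → (9,11) → (9,10) → (10,10) → (10,11) → (11,11)
Number of steps: 42

Solution:

┌─┬───────┬─┬───────────┐
│A│       │ │           │
│ │ ╶─┬─╴ │ ╵ ╶─┬─────┐ │
│↓│   │   │     │     │ │
│ └─┐ │ ╶─┴─┐ ┌─┘ ┌─╴ │ │
│↳ ↓│ │     │ │   │   │ │
├─╴ │ ├───┐ │ │ ╶─┴─┬─┘ │
│↓ ↲│ │   │ │ │     │   │
│ ╷ │ ╵ ╷ │ └─┴───╴ │ ╷ │
│↓│ │   │ │         │ │ │
│ └─┴───┤ ├───┬─────┴─┘ │
│↓      │ │   │         │
│ ┌─┐ ┌─┘ │ ╷ ╵ ┌─┐ ┌─╴ │
│↓│ │ │   │ │   │ │ │   │
│ │ │ │ ┌─┤ ├───┘ │ └───┤
│↓│ │ │ │ │ │     │     │
│ │ │ ╵ │ ╵ └─┐ ┌─┴───╴ │
│↓│ │   │     │ │↱ → → ↓│
│ │ └───┴───┐ ╵ │ ┌───╴ │
│↓│    ↱ → ↓│   │↑│  ↓ ↲│
│ └─┐ ╷ ┌─╴ ├───┤ └─┐ ╶─┤
│↳ ↓│ │↑│↓ ↲│↱ ↓│↑ ↰│↳ ↓│
├─╴ └─┘ │ ╶─┘ ╷ └─╴ ├─╴ │
│  ↳ → ↑│↳ → ↑│↳ → ↑│  B│
└───────┴─────┴─────┴───┘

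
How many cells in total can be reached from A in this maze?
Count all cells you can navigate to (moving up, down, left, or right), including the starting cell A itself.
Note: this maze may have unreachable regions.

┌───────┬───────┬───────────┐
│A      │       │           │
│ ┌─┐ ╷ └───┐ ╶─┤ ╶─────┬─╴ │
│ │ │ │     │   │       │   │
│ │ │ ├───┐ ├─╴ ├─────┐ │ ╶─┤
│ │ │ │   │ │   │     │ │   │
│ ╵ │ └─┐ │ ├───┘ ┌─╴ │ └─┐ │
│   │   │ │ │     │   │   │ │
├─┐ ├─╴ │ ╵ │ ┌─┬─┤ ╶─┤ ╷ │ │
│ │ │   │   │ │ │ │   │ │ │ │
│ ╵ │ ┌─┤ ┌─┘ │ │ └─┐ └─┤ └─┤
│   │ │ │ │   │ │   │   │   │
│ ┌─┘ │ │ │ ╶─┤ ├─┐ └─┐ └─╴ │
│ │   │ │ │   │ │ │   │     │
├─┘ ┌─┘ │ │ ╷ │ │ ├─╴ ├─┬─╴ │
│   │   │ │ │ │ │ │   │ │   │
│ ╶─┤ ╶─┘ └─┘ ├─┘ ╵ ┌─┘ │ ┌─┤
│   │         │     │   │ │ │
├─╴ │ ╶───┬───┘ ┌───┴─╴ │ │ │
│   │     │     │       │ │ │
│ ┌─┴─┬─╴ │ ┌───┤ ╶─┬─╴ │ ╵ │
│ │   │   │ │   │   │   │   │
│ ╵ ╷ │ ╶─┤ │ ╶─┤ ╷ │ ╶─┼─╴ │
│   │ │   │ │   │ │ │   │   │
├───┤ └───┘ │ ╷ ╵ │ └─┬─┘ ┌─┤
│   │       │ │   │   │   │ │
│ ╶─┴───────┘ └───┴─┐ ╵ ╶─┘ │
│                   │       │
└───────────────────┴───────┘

Using BFS/flood-fill to find all reachable cells from A:
Maze size: 14 × 14 = 196 total cells
12 cell(s) are walled off and cannot be reached from A.
Reachable cells: 184

Reachable region (· marks reachable cells):

┌───────┬───────┬───────────┐
│A · · ·│       │· · · · · ·│
│ ┌─┐ ╷ └───┐ ╶─┤ ╶─────┬─╴ │
│·│·│·│· · ·│   │· · · ·│· ·│
│ │ │ ├───┐ ├─╴ ├─────┐ │ ╶─┤
│·│·│·│· ·│·│   │· · ·│·│· ·│
│ ╵ │ └─┐ │ ├───┘ ┌─╴ │ └─┐ │
│· ·│· ·│·│·│· · ·│· ·│· ·│·│
├─┐ ├─╴ │ ╵ │ ┌─┬─┤ ╶─┤ ╷ │ │
│·│·│· ·│· ·│·│ │·│· ·│·│·│·│
│ ╵ │ ┌─┤ ┌─┘ │ │ └─┐ └─┤ └─┤
│· ·│·│·│·│· ·│ │· ·│· ·│· ·│
│ ┌─┘ │ │ │ ╶─┤ ├─┐ └─┐ └─╴ │
│·│· ·│·│·│· ·│ │·│· ·│· · ·│
├─┘ ┌─┘ │ │ ╷ │ │ ├─╴ ├─┬─╴ │
│· ·│· ·│·│·│·│ │·│· ·│·│· ·│
│ ╶─┤ ╶─┘ └─┘ ├─┘ ╵ ┌─┘ │ ┌─┤
│· ·│· · · · ·│· · ·│· ·│·│·│
├─╴ │ ╶───┬───┘ ┌───┴─╴ │ │ │
│· ·│· · ·│· · ·│· · · ·│·│·│
│ ┌─┴─┬─╴ │ ┌───┤ ╶─┬─╴ │ ╵ │
│·│· ·│· ·│·│· ·│· ·│· ·│· ·│
│ ╵ ╷ │ ╶─┤ │ ╶─┤ ╷ │ ╶─┼─╴ │
│· ·│·│· ·│·│· ·│·│·│· ·│· ·│
├───┤ └───┘ │ ╷ ╵ │ └─┬─┘ ┌─┤
│· ·│· · · ·│·│· ·│· ·│· ·│·│
│ ╶─┴───────┘ └───┴─┐ ╵ ╶─┘ │
│· · · · · · · · · ·│· · · ·│
└───────────────────┴───────┘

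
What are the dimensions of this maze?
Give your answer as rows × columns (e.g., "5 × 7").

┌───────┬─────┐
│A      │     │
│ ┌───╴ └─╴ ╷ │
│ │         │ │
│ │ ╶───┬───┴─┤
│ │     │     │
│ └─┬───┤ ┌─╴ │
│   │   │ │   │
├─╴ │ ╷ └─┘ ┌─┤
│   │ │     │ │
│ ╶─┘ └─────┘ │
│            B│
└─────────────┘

Counting the maze dimensions:
Rows (vertical): 6
Columns (horizontal): 7
Dimensions: 6 × 7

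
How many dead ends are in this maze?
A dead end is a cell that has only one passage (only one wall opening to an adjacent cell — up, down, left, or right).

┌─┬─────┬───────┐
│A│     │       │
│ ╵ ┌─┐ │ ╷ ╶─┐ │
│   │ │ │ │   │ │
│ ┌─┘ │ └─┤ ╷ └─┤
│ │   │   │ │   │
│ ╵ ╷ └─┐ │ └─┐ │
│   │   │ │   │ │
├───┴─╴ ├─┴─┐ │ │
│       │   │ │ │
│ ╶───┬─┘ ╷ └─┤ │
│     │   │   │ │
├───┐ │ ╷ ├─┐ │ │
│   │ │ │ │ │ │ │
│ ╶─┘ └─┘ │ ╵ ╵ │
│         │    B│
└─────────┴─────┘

Checking each cell for number of passages:

Dead ends found at positions:
  (0, 0)
  (1, 2)
  (1, 4)
  (1, 7)
  (3, 4)
  (4, 6)
  (6, 1)
  (6, 3)
  (6, 5)
Total dead ends: 9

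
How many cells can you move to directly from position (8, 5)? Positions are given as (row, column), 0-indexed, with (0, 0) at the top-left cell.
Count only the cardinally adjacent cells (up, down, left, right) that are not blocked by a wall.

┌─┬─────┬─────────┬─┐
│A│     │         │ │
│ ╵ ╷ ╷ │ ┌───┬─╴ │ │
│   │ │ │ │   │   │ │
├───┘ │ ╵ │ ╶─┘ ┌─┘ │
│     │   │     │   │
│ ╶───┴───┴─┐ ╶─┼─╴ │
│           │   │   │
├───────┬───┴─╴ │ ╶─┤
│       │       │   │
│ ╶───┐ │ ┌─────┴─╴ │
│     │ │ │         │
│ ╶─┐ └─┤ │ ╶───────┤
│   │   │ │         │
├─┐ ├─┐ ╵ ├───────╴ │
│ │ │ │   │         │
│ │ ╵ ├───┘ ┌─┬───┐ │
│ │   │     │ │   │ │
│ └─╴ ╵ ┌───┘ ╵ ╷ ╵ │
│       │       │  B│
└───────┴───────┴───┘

Checking passable neighbors of (8, 5):
Neighbors: (7, 5), (8, 4)
Count: 2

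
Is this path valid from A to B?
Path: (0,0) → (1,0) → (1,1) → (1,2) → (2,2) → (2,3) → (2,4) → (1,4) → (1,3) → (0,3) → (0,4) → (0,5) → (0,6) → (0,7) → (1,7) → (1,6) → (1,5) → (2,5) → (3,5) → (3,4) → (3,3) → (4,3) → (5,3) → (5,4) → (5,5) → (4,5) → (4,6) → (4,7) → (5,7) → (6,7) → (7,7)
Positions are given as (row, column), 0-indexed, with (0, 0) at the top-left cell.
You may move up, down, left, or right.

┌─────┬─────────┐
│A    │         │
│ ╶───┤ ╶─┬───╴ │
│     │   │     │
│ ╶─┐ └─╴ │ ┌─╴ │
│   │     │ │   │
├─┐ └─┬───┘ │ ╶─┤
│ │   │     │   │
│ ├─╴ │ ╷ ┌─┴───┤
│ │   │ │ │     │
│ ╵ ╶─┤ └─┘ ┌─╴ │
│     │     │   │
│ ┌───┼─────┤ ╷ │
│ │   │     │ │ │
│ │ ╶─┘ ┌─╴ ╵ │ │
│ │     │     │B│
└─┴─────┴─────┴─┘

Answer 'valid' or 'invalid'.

Checking path validity:
Result: All consecutive moves are passable.

valid

Correct solution:

┌─────┬─────────┐
│A    │↱ → → → ↓│
│ ╶───┤ ╶─┬───╴ │
│↳ → ↓│↑ ↰│↓ ← ↲│
│ ╶─┐ └─╴ │ ┌─╴ │
│   │↳ → ↑│↓│   │
├─┐ └─┬───┘ │ ╶─┤
│ │   │↓ ← ↲│   │
│ ├─╴ │ ╷ ┌─┴───┤
│ │   │↓│ │↱ → ↓│
│ ╵ ╶─┤ └─┘ ┌─╴ │
│     │↳ → ↑│  ↓│
│ ┌───┼─────┤ ╷ │
│ │   │     │ │↓│
│ │ ╶─┘ ┌─╴ ╵ │ │
│ │     │     │B│
└─┴─────┴─────┴─┘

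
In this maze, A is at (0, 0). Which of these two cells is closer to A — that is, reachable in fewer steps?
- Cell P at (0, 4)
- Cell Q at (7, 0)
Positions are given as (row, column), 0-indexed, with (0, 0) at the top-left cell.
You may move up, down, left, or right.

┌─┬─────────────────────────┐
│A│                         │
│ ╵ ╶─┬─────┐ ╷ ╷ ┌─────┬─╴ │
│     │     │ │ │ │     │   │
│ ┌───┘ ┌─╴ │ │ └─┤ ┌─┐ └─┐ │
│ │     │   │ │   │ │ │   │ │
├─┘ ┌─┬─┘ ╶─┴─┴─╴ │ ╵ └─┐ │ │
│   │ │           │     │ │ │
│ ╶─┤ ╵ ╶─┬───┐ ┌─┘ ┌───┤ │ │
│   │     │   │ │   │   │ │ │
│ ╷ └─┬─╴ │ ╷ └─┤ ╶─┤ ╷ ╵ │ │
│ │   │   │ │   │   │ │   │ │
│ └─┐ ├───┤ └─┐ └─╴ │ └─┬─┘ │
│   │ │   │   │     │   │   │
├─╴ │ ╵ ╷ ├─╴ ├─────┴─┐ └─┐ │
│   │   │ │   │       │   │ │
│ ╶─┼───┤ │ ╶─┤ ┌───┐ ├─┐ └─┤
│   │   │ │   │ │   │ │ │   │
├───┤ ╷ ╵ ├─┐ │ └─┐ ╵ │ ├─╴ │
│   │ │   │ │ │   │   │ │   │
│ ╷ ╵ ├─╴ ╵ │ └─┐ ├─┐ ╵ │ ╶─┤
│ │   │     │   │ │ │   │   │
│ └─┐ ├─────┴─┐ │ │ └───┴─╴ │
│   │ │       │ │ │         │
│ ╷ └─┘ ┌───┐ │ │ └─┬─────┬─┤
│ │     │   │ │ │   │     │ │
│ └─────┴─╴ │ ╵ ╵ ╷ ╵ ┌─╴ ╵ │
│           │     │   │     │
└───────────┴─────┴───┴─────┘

Shortest path A → P at (0, 4): 6 steps
Shortest path A → Q at (7, 0): 33 steps

P is closer (6 steps vs 33 steps).

Path to P:

┌─┬─────────────────────────┐
│A│↱ → → P                  │
│ ╵ ╶─┬─────┐ ╷ ╷ ┌─────┬─╴ │
│↳ ↑  │     │ │ │ │     │   │
│ ┌───┘ ┌─╴ │ │ └─┤ ┌─┐ └─┐ │
│ │     │   │ │   │ │ │   │ │
├─┘ ┌─┬─┘ ╶─┴─┴─╴ │ ╵ └─┐ │ │
│   │ │           │     │ │ │
│ ╶─┤ ╵ ╶─┬───┐ ┌─┘ ┌───┤ │ │
│   │     │   │ │   │   │ │ │
│ ╷ └─┬─╴ │ ╷ └─┤ ╶─┤ ╷ ╵ │ │
│ │   │   │ │   │   │ │   │ │
│ └─┐ ├───┤ └─┐ └─╴ │ └─┬─┘ │
│   │ │   │   │     │   │   │
├─╴ │ ╵ ╷ ├─╴ ├─────┴─┐ └─┐ │
│   │   │ │   │       │   │ │
│ ╶─┼───┤ │ ╶─┤ ┌───┐ ├─┐ └─┤
│   │   │ │   │ │   │ │ │   │
├───┤ ╷ ╵ ├─┐ │ └─┐ ╵ │ ├─╴ │
│   │ │   │ │ │   │   │ │   │
│ ╷ ╵ ├─╴ ╵ │ └─┐ ├─┐ ╵ │ ╶─┤
│ │   │     │   │ │ │   │   │
│ └─┐ ├─────┴─┐ │ │ └───┴─╴ │
│   │ │       │ │ │         │
│ ╷ └─┘ ┌───┐ │ │ └─┬─────┬─┤
│ │     │   │ │ │   │     │ │
│ └─────┴─╴ │ ╵ ╵ ╷ ╵ ┌─╴ ╵ │
│           │     │   │     │
└───────────┴─────┴───┴─────┘

Path to Q:

┌─┬─────────────────────────┐
│A│↱ → → → → → ↓            │
│ ╵ ╶─┬─────┐ ╷ ╷ ┌─────┬─╴ │
│↳ ↑  │↓ ← ↰│ │↓│ │     │   │
│ ┌───┘ ┌─╴ │ │ └─┤ ┌─┐ └─┐ │
│ │↓ ← ↲│↱ ↑│ │↳ ↓│ │ │   │ │
├─┘ ┌─┬─┘ ╶─┴─┴─╴ │ ╵ └─┐ │ │
│↓ ↲│ │  ↑ ← ← ← ↲│     │ │ │
│ ╶─┤ ╵ ╶─┬───┐ ┌─┘ ┌───┤ │ │
│↓  │     │   │ │   │   │ │ │
│ ╷ └─┬─╴ │ ╷ └─┤ ╶─┤ ╷ ╵ │ │
│↓│   │   │ │   │   │ │   │ │
│ └─┐ ├───┤ └─┐ └─╴ │ └─┬─┘ │
│↳ ↓│ │   │   │     │   │   │
├─╴ │ ╵ ╷ ├─╴ ├─────┴─┐ └─┐ │
│Q ↲│   │ │   │       │   │ │
│ ╶─┼───┤ │ ╶─┤ ┌───┐ ├─┐ └─┤
│   │   │ │   │ │   │ │ │   │
├───┤ ╷ ╵ ├─┐ │ └─┐ ╵ │ ├─╴ │
│   │ │   │ │ │   │   │ │   │
│ ╷ ╵ ├─╴ ╵ │ └─┐ ├─┐ ╵ │ ╶─┤
│ │   │     │   │ │ │   │   │
│ └─┐ ├─────┴─┐ │ │ └───┴─╴ │
│   │ │       │ │ │         │
│ ╷ └─┘ ┌───┐ │ │ └─┬─────┬─┤
│ │     │   │ │ │   │     │ │
│ └─────┴─╴ │ ╵ ╵ ╷ ╵ ┌─╴ ╵ │
│           │     │   │     │
└───────────┴─────┴───┴─────┘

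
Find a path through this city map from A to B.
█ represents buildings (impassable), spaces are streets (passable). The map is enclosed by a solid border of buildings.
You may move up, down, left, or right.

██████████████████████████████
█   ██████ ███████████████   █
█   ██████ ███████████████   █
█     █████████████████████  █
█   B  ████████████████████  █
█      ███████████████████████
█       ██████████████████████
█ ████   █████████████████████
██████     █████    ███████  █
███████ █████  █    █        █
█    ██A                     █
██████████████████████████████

Finding the shortest path from A to B:
Movement: cardinal only
Path length: 9 steps
Directions: up → up → up → up → left → up → up → left → left

Solution:

██████████████████████████████
█   ██████ ███████████████   █
█   ██████ ███████████████   █
█     █████████████████████  █
█   B←↰████████████████████  █
█     ↑███████████████████████
█     ↑↰██████████████████████
█ ████ ↑ █████████████████████
██████ ↑   █████    ███████  █
███████↑█████  █    █        █
█    ██A                     █
██████████████████████████████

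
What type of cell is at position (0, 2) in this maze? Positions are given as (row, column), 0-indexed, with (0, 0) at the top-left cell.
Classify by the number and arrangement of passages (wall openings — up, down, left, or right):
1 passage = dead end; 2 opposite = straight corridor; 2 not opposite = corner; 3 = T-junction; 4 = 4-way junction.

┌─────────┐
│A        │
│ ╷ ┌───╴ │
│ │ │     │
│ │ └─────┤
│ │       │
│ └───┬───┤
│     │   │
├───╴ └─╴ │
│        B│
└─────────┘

Checking cell at (0, 2):
Number of passages: 2
Cell type: straight corridor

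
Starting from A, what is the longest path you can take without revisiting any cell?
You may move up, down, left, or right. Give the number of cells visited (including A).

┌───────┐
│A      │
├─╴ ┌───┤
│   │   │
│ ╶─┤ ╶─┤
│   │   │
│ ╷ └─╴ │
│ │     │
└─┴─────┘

Finding longest simple path using DFS:
Start: (0, 0)
Longest path visits 13 cells
Path: A → right → down → left → down → right → down → right → right → up → left → up → right

Solution:

┌───────┐
│A ↓    │
├─╴ ┌───┤
│↓ ↲│↱ B│
│ ╶─┤ ╶─┤
│↳ ↓│↑ ↰│
│ ╷ └─╴ │
│ │↳ → ↑│
└─┴─────┘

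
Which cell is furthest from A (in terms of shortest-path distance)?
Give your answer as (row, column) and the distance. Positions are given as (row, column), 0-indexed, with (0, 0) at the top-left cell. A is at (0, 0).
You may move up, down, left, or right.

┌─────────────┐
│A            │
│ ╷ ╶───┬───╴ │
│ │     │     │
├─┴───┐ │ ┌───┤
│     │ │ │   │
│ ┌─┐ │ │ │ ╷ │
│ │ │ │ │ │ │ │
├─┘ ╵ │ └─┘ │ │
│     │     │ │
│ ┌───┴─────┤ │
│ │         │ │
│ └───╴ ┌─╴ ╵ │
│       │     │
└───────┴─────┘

Computing BFS distances from A to all cells:
Furthest cell: (3, 0)
Distance: 33 steps

Path from A to the furthest cell:

┌─────────────┐
│A ↓          │
│ ╷ ╶───┬───╴ │
│ │↳ → ↓│     │
├─┴───┐ │ ┌───┤
│↓ ← ↰│↓│ │↱ ↓│
│ ┌─┐ │ │ │ ╷ │
│B│ │↑│↓│ │↑│↓│
├─┘ ╵ │ └─┘ │ │
│↱ → ↑│↳ → ↑│↓│
│ ┌───┴─────┤ │
│↑│    ↓ ← ↰│↓│
│ └───╴ ┌─╴ ╵ │
│↑ ← ← ↲│  ↑ ↲│
└───────┴─────┘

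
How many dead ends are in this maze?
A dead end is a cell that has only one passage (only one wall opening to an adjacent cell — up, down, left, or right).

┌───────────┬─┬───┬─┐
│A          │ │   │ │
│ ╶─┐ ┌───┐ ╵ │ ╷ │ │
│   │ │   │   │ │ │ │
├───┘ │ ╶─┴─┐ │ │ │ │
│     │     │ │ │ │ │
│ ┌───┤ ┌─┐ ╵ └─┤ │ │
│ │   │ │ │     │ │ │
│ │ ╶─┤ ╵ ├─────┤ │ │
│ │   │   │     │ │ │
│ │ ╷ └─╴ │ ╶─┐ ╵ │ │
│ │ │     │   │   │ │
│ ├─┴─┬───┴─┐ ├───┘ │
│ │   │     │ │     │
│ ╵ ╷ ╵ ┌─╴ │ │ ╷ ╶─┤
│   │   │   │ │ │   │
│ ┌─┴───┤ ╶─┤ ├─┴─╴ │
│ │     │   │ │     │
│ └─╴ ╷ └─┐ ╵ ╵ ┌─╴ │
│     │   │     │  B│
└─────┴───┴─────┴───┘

Checking each cell for number of passages:

Dead ends found at positions:
  (0, 6)
  (0, 9)
  (1, 1)
  (1, 4)
  (2, 7)
  (3, 2)
  (3, 4)
  (3, 7)
  (5, 1)
  (7, 7)
  (8, 1)
  (9, 4)
  (9, 8)
Total dead ends: 13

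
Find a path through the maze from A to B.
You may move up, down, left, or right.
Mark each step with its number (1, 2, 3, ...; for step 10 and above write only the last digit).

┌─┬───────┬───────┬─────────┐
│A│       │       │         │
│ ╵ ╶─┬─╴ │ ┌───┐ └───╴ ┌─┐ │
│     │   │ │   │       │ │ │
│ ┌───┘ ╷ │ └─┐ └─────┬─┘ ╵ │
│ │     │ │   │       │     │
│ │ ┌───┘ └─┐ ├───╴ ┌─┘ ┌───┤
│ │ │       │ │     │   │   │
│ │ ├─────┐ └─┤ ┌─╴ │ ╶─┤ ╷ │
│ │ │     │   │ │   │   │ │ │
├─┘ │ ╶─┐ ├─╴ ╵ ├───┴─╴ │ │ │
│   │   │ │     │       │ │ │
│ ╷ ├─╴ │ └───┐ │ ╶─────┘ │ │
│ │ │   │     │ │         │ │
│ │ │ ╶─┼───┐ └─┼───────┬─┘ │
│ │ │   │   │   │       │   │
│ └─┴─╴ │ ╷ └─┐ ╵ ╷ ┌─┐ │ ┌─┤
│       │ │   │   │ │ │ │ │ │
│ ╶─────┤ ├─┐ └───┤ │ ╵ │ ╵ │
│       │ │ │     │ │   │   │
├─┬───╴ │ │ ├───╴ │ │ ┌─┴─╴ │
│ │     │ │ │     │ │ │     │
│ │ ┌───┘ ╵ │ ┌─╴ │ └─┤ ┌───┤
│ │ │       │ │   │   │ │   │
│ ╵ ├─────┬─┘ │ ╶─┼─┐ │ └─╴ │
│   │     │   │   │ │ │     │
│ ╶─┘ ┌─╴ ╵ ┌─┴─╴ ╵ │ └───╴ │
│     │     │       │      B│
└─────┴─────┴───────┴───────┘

Finding the shortest path through the maze:
Path length: 50 steps
Directions: down → right → up → right → right → right → down → left → down → left → left → down → down → down → left → down → down → down → right → right → right → up → left → up → right → up → left → up → right → right → down → down → right → right → down → right → down → right → up → right → down → down → down → down → right → down → down → right → right → right

Solution:

┌─┬───────┬───────┬─────────┐
│A│3 4 5 6│       │         │
│ ╵ ╶─┬─╴ │ ┌───┐ └───╴ ┌─┐ │
│1 2  │8 7│ │   │       │ │ │
│ ┌───┘ ╷ │ └─┐ └─────┬─┘ ╵ │
│ │1 0 9│ │   │       │     │
│ │ ┌───┘ └─┐ ├───╴ ┌─┘ ┌───┤
│ │2│       │ │     │   │   │
│ │ ├─────┐ └─┤ ┌─╴ │ ╶─┤ ╷ │
│ │3│8 9 0│   │ │   │   │ │ │
├─┘ │ ╶─┐ ├─╴ ╵ ├───┴─╴ │ │ │
│5 4│7 6│1│     │       │ │ │
│ ╷ ├─╴ │ └───┐ │ ╶─────┘ │ │
│6│ │4 5│2 3 4│ │         │ │
│ │ │ ╶─┼───┐ └─┼───────┬─┘ │
│7│ │3 2│   │5 6│9 0    │   │
│ └─┴─╴ │ ╷ └─┐ ╵ ╷ ┌─┐ │ ┌─┤
│8 9 0 1│ │   │7 8│1│ │ │ │ │
│ ╶─────┤ ├─┐ └───┤ │ ╵ │ ╵ │
│       │ │ │     │2│   │   │
├─┬───╴ │ │ ├───╴ │ │ ┌─┴─╴ │
│ │     │ │ │     │3│ │     │
│ │ ┌───┘ ╵ │ ┌─╴ │ └─┤ ┌───┤
│ │ │       │ │   │4 5│ │   │
│ ╵ ├─────┬─┘ │ ╶─┼─┐ │ └─╴ │
│   │     │   │   │ │6│     │
│ ╶─┘ ┌─╴ ╵ ┌─┴─╴ ╵ │ └───╴ │
│     │     │       │7 8 9 B│
└─────┴─────┴───────┴───────┘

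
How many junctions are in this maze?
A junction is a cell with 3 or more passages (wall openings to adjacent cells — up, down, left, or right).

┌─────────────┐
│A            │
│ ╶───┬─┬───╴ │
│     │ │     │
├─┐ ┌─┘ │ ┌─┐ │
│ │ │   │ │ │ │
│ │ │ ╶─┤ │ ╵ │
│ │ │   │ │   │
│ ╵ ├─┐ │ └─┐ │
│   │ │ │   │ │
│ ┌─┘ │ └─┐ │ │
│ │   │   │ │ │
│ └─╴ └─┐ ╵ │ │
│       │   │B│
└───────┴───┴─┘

Checking each cell for number of passages:

Junctions found (3+ passages):
  (1, 1): 3 passages
  (1, 6): 3 passages
  (3, 6): 3 passages
  (4, 0): 3 passages
  (5, 2): 3 passages
  (6, 2): 3 passages
Total junctions: 6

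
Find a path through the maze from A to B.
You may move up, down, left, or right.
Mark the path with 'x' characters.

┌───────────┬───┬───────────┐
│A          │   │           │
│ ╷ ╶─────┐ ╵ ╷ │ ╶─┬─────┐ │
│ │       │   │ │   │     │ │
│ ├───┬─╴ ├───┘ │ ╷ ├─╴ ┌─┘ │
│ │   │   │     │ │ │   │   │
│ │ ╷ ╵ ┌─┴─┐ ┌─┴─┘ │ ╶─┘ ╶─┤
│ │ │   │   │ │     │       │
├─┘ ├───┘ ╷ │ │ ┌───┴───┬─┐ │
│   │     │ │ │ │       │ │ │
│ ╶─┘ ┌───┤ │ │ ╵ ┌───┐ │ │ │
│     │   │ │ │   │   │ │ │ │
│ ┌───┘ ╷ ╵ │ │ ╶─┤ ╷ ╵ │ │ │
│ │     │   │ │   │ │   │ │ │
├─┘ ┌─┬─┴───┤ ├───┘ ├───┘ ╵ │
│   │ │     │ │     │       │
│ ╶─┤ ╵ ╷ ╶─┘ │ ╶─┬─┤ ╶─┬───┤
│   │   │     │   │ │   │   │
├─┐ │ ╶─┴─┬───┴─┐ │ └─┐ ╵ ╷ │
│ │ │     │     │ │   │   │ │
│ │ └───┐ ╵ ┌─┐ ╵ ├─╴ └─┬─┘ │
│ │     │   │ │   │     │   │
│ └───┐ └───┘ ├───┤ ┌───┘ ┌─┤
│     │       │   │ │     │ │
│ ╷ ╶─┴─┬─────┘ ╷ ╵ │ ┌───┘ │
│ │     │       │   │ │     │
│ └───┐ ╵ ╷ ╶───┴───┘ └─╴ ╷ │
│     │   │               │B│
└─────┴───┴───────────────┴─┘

Finding the shortest path through the maze:
Path length: 96 steps
Directions: right → right → right → right → right → down → right → up → right → down → down → left → down → down → down → down → down → down → left → left → up → left → down → left → down → right → right → down → right → up → right → right → down → right → up → up → left → up → right → right → up → up → right → down → right → up → up → left → left → left → down → left → up → up → right → right → up → up → left → up → right → right → right → right → right → down → down → left → down → right → down → down → down → down → left → left → left → down → right → down → right → up → right → down → down → left → down → left → left → down → down → right → right → up → right → down

Solution:

┌───────────┬───┬───────────┐
│A x x x x x│x x│x x x x x x│
│ ╷ ╶─────┐ ╵ ╷ │ ╶─┬─────┐ │
│ │       │x x│x│x x│     │x│
│ ├───┬─╴ ├───┘ │ ╷ ├─╴ ┌─┘ │
│ │   │   │  x x│ │x│   │x x│
│ │ ╷ ╵ ┌─┴─┐ ┌─┴─┘ │ ╶─┘ ╶─┤
│ │ │   │   │x│x x x│    x x│
├─┘ ├───┘ ╷ │ │ ┌───┴───┬─┐ │
│   │     │ │x│x│x x x x│ │x│
│ ╶─┘ ┌───┤ │ │ ╵ ┌───┐ │ │ │
│     │   │ │x│x x│x x│x│ │x│
│ ┌───┘ ╷ ╵ │ │ ╶─┤ ╷ ╵ │ │ │
│ │     │   │x│   │x│x x│ │x│
├─┘ ┌─┬─┴───┤ ├───┘ ├───┘ ╵ │
│   │ │x x  │x│x x x│x x x x│
│ ╶─┤ ╵ ╷ ╶─┘ │ ╶─┬─┤ ╶─┬───┤
│   │x x│x x x│x x│ │x x│x x│
├─┐ │ ╶─┴─┬───┴─┐ │ └─┐ ╵ ╷ │
│ │ │x x x│x x x│x│   │x x│x│
│ │ └───┐ ╵ ┌─┐ ╵ ├─╴ └─┬─┘ │
│ │     │x x│ │x x│     │x x│
│ └───┐ └───┘ ├───┤ ┌───┘ ┌─┤
│     │       │   │ │x x x│ │
│ ╷ ╶─┴─┬─────┘ ╷ ╵ │ ┌───┘ │
│ │     │       │   │x│  x x│
│ └───┐ ╵ ╷ ╶───┴───┘ └─╴ ╷ │
│     │   │          x x x│B│
└─────┴───┴───────────────┴─┘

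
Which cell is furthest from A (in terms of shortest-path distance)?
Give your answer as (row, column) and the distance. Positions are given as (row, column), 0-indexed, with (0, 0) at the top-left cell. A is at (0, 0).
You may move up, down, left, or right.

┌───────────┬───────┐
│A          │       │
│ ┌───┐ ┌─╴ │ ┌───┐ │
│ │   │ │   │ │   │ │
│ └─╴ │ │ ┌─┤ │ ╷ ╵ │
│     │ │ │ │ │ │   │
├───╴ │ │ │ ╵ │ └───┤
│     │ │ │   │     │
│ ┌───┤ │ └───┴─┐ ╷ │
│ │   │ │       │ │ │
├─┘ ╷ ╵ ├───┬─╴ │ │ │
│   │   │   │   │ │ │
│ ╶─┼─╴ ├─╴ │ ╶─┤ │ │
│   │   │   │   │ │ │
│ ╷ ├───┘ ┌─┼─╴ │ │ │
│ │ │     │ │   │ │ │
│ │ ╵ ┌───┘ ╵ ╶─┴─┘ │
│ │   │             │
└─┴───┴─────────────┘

Computing BFS distances from A to all cells:
Furthest cell: (2, 5)
Distance: 45 steps

Path from A to the furthest cell:

┌───────────┬───────┐
│A → → → → ↓│↓ ← ← ↰│
│ ┌───┐ ┌─╴ │ ┌───┐ │
│ │   │ │↓ ↲│↓│↱ ↓│↑│
│ └─╴ │ │ ┌─┤ │ ╷ ╵ │
│     │ │↓│B│↓│↑│↳ ↑│
├───╴ │ │ │ ╵ │ └───┤
│     │ │↓│↑ ↲│↑ ← ↰│
│ ┌───┤ │ └───┴─┐ ╷ │
│ │   │ │↳ → → ↓│ │↑│
├─┘ ╷ ╵ ├───┬─╴ │ │ │
│   │   │   │↓ ↲│ │↑│
│ ╶─┼─╴ ├─╴ │ ╶─┤ │ │
│   │   │   │↳ ↓│ │↑│
│ ╷ ├───┘ ┌─┼─╴ │ │ │
│ │ │     │ │↓ ↲│ │↑│
│ │ ╵ ┌───┘ ╵ ╶─┴─┘ │
│ │   │      ↳ → → ↑│
└─┴───┴─────────────┘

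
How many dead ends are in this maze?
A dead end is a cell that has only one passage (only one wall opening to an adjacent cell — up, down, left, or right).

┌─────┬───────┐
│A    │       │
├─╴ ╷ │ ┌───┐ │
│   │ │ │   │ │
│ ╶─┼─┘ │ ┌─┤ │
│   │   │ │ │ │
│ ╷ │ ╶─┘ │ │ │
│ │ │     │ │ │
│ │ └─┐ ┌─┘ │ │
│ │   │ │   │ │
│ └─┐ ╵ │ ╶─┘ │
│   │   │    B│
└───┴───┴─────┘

Checking each cell for number of passages:

Dead ends found at positions:
  (0, 0)
  (1, 2)
  (1, 5)
  (2, 5)
  (5, 1)
Total dead ends: 5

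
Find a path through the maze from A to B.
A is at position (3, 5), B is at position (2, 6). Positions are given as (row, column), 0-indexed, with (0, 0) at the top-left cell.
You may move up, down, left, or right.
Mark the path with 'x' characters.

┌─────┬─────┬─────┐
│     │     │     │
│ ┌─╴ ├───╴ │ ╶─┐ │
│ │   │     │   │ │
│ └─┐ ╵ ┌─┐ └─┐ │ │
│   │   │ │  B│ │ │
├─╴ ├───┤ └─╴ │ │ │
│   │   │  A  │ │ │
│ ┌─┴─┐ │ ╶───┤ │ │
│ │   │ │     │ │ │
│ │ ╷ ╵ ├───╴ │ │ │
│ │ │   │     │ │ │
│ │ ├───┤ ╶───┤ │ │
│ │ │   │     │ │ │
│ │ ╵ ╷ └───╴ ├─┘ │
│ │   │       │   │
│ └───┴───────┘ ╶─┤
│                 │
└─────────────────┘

Finding the shortest path from (3, 5) to (2, 6):
Path length: 2 steps
Directions: right → up

Solution:

┌─────┬─────┬─────┐
│     │     │     │
│ ┌─╴ ├───╴ │ ╶─┐ │
│ │   │     │   │ │
│ └─┐ ╵ ┌─┐ └─┐ │ │
│   │   │ │  B│ │ │
├─╴ ├───┤ └─╴ │ │ │
│   │   │  A x│ │ │
│ ┌─┴─┐ │ ╶───┤ │ │
│ │   │ │     │ │ │
│ │ ╷ ╵ ├───╴ │ │ │
│ │ │   │     │ │ │
│ │ ├───┤ ╶───┤ │ │
│ │ │   │     │ │ │
│ │ ╵ ╷ └───╴ ├─┘ │
│ │   │       │   │
│ └───┴───────┘ ╶─┤
│                 │
└─────────────────┘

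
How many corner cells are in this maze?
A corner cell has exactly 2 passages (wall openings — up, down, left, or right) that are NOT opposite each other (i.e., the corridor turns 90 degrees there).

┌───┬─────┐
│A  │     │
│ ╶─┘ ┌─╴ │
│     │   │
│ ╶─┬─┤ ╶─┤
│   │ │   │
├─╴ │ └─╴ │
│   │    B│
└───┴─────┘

Counting corner cells (2 non-opposite passages):
Total corners: 13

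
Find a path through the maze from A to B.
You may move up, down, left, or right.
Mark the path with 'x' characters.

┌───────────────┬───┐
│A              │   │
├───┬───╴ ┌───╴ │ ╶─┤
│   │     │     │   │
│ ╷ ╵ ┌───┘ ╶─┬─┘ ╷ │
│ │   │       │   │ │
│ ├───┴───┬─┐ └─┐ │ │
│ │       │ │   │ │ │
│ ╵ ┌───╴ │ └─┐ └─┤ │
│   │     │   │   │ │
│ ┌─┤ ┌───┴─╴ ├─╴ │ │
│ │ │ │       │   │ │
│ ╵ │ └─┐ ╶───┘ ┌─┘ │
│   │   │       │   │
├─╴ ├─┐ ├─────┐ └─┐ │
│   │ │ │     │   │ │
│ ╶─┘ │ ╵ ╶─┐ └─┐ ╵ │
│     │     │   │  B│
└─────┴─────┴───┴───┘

Finding the shortest path through the maze:
Path length: 23 steps
Directions: right → right → right → right → right → right → right → down → left → left → down → right → down → right → down → right → down → left → down → down → right → down → right

Solution:

┌───────────────┬───┐
│A x x x x x x x│   │
├───┬───╴ ┌───╴ │ ╶─┤
│   │     │x x x│   │
│ ╷ ╵ ┌───┘ ╶─┬─┘ ╷ │
│ │   │    x x│   │ │
│ ├───┴───┬─┐ └─┐ │ │
│ │       │ │x x│ │ │
│ ╵ ┌───╴ │ └─┐ └─┤ │
│   │     │   │x x│ │
│ ┌─┤ ┌───┴─╴ ├─╴ │ │
│ │ │ │       │x x│ │
│ ╵ │ └─┐ ╶───┘ ┌─┘ │
│   │   │      x│   │
├─╴ ├─┐ ├─────┐ └─┐ │
│   │ │ │     │x x│ │
│ ╶─┘ │ ╵ ╶─┐ └─┐ ╵ │
│     │     │   │x B│
└─────┴─────┴───┴───┘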